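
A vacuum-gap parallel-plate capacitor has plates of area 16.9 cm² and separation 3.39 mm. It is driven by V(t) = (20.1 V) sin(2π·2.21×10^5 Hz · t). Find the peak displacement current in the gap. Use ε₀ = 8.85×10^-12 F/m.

1.23×10^-4 A

(dE/dt)_max = V₀ω/d = 8.236×10^9 V/(m·s); ω = 2πf = 1.389×10^6 rad/s.
I_d,max = ε₀ A (dE/dt)_max = (8.85×10^-12)(1.69×10^-3)(8.236×10^9) = 1.23×10^-4 A.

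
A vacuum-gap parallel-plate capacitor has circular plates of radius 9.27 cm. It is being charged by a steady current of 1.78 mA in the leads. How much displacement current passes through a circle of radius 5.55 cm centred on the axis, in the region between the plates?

By continuity the displacement current in the gap matches the conduction current: I_d = 1.78×10^-3 A.
Since J_d is uniform, the enclosed fraction is (r/R)² = 0.3584, giving I_d,enc = 6.38×10^-4 A.

6.38×10^-4 A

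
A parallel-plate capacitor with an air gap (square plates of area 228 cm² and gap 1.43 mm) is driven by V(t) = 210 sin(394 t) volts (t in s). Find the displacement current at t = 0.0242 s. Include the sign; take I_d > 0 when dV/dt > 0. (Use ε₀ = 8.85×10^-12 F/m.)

dE/dt = (V₀ω/d)·cos(ωt) with ωt = 9.5348 rad: (210)(394)(-0.9940)/(1.43×10^-3) = -5.751×10^7 V/(m·s).
I_d = ε₀ A dE/dt = (8.85×10^-12)(0.0228)(-5.751×10^7) = -1.16×10^-5 A.

-1.16×10^-5 A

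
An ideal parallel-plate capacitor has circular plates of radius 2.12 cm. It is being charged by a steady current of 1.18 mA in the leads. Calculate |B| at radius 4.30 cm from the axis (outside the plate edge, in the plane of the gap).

5.49×10^-9 T

No conduction current crosses the gap, so I_d there equals the 1.18×10^-3 A in the leads.
Outside the plates the loop encloses all of I_d, so B·2πr = μ₀ I_d and B = 5.49×10^-9 T.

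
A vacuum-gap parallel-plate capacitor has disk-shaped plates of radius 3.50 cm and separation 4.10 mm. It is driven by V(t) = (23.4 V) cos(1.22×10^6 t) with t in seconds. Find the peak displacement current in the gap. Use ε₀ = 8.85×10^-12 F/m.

2.37×10^-4 A

C = ε₀A/d = (8.85×10^-12)(3.848×10^-3)/(4.10×10^-3) = 8.306×10^-12 F; ω = 1.22×10^6 rad/s.
I_d = C dV/dt, so |I_d|_max = C V₀ ω = (8.306×10^-12)(23.4)(1.22×10^6) = 2.37×10^-4 A.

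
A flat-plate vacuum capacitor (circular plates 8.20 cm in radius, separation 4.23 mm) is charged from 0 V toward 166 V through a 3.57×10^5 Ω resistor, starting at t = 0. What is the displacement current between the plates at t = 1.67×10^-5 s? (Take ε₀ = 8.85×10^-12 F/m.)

With C = ε₀A/d = (8.85×10^-12)(0.02112)/(4.23×10^-3) = 4.419×10^-11 F, the time constant is τ = RC = 1.578×10^-5 s, so t/τ = 1.058 and e^(−t/τ) = 0.3471.
I_d = I_cond = (V₀/R) e^(−t/τ) = (4.650×10^-4)(0.3471) = 1.61×10^-4 A.

1.61×10^-4 A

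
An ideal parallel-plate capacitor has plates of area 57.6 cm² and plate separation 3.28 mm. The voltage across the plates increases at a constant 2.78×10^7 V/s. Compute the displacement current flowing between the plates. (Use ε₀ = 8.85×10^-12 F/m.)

The displacement current equals the charging current C dV/dt. With C = ε₀A/d = (8.85×10^-12)(5.76×10^-3)/(3.28×10^-3) = 1.554×10^-11 F, I_d = (1.554×10^-11)(2.78×10^7) = 4.32×10^-4 A.

4.32×10^-4 A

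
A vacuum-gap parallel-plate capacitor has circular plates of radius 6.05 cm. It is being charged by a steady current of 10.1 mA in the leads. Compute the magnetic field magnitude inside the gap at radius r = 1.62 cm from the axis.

Between the plates the displacement current equals the wire current: I_d = 10.1 mA = 0.0101 A.
For r < R the Ampère–Maxwell law gives B(2πr) = μ₀ I_d (r²/R²), so B = μ₀ I_d r/(2πR²) = (4π×10^-7)(0.0101)(0.0162)/(2π·0.0605²) = 8.94×10^-9 T.

8.94×10^-9 T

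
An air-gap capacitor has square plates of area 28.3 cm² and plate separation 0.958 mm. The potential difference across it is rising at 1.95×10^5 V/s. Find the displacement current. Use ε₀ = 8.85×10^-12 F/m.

5.10×10^-6 A

E = V/d so dE/dt = (dV/dt)/d = 2.035×10^8 V/(m·s), and I_d = ε₀ A dE/dt = (8.85×10^-12)(2.83×10^-3)(2.035×10^8) = 5.10×10^-6 A.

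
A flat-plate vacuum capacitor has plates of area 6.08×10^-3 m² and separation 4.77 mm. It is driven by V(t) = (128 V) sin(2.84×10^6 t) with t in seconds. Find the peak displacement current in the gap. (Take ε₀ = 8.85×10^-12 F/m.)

The displacement current equals the conduction current C dV/dt, which peaks at C V₀ ω.
With C = ε₀A/d = (8.85×10^-12)(6.08×10^-3)/(4.77×10^-3) = 1.128×10^-11 F and ω = 2.84×10^6 rad/s, I_d,max = (1.128×10^-11)(128)(2.84×10^6) = 4.10×10^-3 A.

4.10×10^-3 A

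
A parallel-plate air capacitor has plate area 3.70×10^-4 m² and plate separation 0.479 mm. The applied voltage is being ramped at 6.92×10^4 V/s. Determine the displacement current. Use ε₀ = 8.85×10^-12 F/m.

4.73×10^-7 A

The displacement current equals the charging current C dV/dt. With C = ε₀A/d = (8.85×10^-12)(3.70×10^-4)/(4.79×10^-4) = 6.836×10^-12 F, I_d = (6.836×10^-12)(6.92×10^4) = 4.73×10^-7 A.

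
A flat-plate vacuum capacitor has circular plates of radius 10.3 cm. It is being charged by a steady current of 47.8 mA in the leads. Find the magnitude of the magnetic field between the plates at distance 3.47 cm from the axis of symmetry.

By continuity the displacement current in the gap matches the conduction current: I_d = 0.0478 A.
For r < R the Ampère–Maxwell law gives B(2πr) = μ₀ I_d (r²/R²), so B = μ₀ I_d r/(2πR²) = (4π×10^-7)(0.0478)(0.0347)/(2π·0.103²) = 3.13×10^-8 T.

3.13×10^-8 T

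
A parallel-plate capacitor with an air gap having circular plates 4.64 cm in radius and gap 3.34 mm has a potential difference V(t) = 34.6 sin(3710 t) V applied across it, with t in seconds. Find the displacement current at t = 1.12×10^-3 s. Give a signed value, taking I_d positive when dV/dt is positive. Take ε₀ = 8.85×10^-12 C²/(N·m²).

dV/dt = (34.6)(3710)·cos(4.1552) = -6.788×10^4 V/s.
I_d = C dV/dt with C = ε₀A/d = (8.85×10^-12)(6.764×10^-3)/(3.34×10^-3) = 1.792×10^-11 F, so I_d = (1.792×10^-11)(-6.788×10^4) = -1.22×10^-6 A.

-1.22×10^-6 A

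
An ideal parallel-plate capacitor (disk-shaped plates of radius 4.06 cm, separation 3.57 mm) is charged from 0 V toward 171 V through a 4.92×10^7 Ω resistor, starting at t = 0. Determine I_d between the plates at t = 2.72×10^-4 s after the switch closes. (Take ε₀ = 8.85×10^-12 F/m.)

2.26×10^-6 A

C = ε₀A/d = (8.85×10^-12)(5.178×10^-3)/(3.57×10^-3) = 1.284×10^-11 F and τ = RC = 6.317×10^-4 s. I_d in the gap equals the RC charging current.
I_d(t) = (V₀/R) e^(−t/τ) = 3.476×10^-6 · e^(−0.4306) = 2.26×10^-6 A.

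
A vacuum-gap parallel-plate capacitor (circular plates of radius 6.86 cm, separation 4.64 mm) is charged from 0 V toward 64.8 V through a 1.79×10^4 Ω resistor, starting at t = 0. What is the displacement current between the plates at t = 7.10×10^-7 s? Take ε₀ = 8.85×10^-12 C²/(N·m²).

8.87×10^-4 A

C = ε₀A/d = (8.85×10^-12)(0.01478)/(4.64×10^-3) = 2.819×10^-11 F, so τ = RC = 5.046×10^-7 s.
The conduction current is I(t) = (V₀/R) e^(−t/τ), and the displacement current between the plates equals it.
t/τ = 1.407; I_d = (64.8/1.79×10^4) · e^(−1.407) = (3.620×10^-3)(0.2449) = 8.87×10^-4 A.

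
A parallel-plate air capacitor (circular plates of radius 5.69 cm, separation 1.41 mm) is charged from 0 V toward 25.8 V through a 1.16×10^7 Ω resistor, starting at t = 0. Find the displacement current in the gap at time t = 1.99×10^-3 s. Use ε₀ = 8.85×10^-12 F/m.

With C = ε₀A/d = (8.85×10^-12)(0.01017)/(1.41×10^-3) = 6.383×10^-11 F, the time constant is τ = RC = 7.404×10^-4 s, so t/τ = 2.688 and e^(−t/τ) = 0.06802.
I_d = I_cond = (V₀/R) e^(−t/τ) = (2.224×10^-6)(0.06802) = 1.51×10^-7 A.

1.51×10^-7 A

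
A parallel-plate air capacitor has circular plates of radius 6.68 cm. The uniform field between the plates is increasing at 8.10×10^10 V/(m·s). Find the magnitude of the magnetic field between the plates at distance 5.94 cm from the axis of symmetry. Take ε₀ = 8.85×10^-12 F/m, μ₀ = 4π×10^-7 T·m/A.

2.68×10^-8 T

Total displacement current: I_d = ε₀(πR²)(dE/dt) = (8.85×10^-12)(0.01402)(8.10×10^10) = 0.01005 A.
For r < R the Ampère–Maxwell law gives B(2πr) = μ₀ I_d (r²/R²), so B = μ₀ I_d r/(2πR²) = (4π×10^-7)(0.01005)(0.0594)/(2π·0.0668²) = 2.68×10^-8 T.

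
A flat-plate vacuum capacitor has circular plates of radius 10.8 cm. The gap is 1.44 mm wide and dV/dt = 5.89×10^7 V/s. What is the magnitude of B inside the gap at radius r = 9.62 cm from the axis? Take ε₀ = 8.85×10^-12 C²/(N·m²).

2.19×10^-8 T

I_d = C dV/dt with C = ε₀πR²/d = 2.252×10^-10 F, so I_d = (2.252×10^-10)(5.89×10^7) = 0.01326 A.
∮B·dl = μ₀ I_d,enc with I_d,enc = I_d r²/R² = 0.01052 A; so B = μ₀ I_d,enc/(2πr) = 2.19×10^-8 T.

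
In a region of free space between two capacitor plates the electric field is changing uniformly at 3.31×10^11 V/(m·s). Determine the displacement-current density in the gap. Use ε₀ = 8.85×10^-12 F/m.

The displacement-current density is ε₀ ∂E/∂t = (8.85×10^-12)(3.31×10^11) = 2.93 A/m².

2.93 A/m²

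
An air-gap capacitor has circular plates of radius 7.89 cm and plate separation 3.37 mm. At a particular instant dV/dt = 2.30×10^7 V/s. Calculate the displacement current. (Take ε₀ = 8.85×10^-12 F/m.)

C = ε₀A/d = (8.85×10^-12)(0.01956)/(3.37×10^-3) = 5.137×10^-11 F.
I_d = C dV/dt = (5.137×10^-11)(2.30×10^7) = 1.18×10^-3 A.

1.18×10^-3 A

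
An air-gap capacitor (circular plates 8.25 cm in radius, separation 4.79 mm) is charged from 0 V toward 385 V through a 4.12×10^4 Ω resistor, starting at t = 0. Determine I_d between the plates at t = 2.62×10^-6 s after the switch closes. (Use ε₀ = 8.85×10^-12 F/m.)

1.87×10^-3 A

With C = ε₀A/d = (8.85×10^-12)(0.02138)/(4.79×10^-3) = 3.950×10^-11 F, the time constant is τ = RC = 1.627×10^-6 s, so t/τ = 1.610 and e^(−t/τ) = 0.1999.
I_d = I_cond = (V₀/R) e^(−t/τ) = (9.345×10^-3)(0.1999) = 1.87×10^-3 A.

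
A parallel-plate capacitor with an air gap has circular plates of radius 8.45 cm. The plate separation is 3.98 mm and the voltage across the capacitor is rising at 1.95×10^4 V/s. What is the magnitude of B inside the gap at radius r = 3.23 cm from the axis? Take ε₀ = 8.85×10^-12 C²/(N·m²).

I_d = C dV/dt with C = ε₀πR²/d = 4.988×10^-11 F, so I_d = (4.988×10^-11)(1.95×10^4) = 9.727×10^-7 A.
An Ampèrian loop of radius r encloses a fraction (r/R)² of I_d. Then B·2πr = μ₀ I_d (r/R)², giving B = μ₀ I_d r/(2πR²) = 8.80×10^-13 T.

8.80×10^-13 T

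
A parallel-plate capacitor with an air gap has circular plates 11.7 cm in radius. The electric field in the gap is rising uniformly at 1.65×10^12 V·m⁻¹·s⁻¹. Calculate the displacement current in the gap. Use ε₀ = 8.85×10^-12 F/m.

0.628 A

I_d = ε₀ A (dE/dt) = (8.85×10^-12)(0.04301 m²)(1.65×10^12) = 0.628 A.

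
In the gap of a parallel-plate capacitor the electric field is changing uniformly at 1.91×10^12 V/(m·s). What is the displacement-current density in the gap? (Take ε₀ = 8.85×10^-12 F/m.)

J_d = ε₀ ∂E/∂t, so J_d = 16.9 A/m².

16.9 A/m²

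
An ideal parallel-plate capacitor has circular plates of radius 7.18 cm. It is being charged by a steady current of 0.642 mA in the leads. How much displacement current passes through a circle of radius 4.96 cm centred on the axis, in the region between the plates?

3.06×10^-4 A

By continuity the displacement current in the gap matches the conduction current: I_d = 6.42×10^-4 A.
Through an area πr² the displacement current is I_d·(πr²/πR²) = I_d (r/R)² = 3.06×10^-4 A.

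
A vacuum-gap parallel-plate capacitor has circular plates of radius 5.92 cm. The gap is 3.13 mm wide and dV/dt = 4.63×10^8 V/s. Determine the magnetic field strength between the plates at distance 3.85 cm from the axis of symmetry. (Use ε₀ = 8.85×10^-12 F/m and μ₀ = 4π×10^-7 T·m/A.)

I_d = C dV/dt with C = ε₀πR²/d = 3.113×10^-11 F, so I_d = (3.113×10^-11)(4.63×10^8) = 0.01441 A.
For r < R the Ampère–Maxwell law gives B(2πr) = μ₀ I_d (r²/R²), so B = μ₀ I_d r/(2πR²) = (4π×10^-7)(0.01441)(0.0385)/(2π·0.0592²) = 3.17×10^-8 T.

3.17×10^-8 T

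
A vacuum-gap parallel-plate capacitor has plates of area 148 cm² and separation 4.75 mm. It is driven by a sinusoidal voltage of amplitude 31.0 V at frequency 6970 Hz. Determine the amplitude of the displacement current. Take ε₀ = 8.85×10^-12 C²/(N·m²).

The displacement current equals the conduction current C dV/dt, which peaks at C V₀ ω.
With C = ε₀A/d = (8.85×10^-12)(0.0148)/(4.75×10^-3) = 2.757×10^-11 F and ω = 2πf = 4.379×10^4 rad/s, I_d,max = (2.757×10^-11)(31.0)(4.379×10^4) = 3.74×10^-5 A.

3.74×10^-5 A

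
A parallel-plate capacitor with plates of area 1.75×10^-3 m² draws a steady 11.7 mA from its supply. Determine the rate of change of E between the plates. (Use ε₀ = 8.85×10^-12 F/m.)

The displacement current between the plates equals the conduction current, I_d = 11.7 mA.
Then dE/dt = I_d/(ε₀A) = 7.55×10^11 V/(m·s).

7.55×10^11 V/(m·s)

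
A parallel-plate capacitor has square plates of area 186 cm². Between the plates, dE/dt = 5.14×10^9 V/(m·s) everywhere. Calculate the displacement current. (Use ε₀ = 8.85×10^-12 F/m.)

8.46×10^-4 A

The displacement current is ε₀ times dΦ_E/dt = ε₀ A dE/dt = (8.85×10^-12)(0.0186)(5.14×10^9) = 8.46×10^-4 A.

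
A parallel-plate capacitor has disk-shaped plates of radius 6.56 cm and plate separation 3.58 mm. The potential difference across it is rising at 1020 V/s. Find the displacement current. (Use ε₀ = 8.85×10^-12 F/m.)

3.41×10^-8 A

C = ε₀A/d = (8.85×10^-12)(0.01352)/(3.58×10^-3) = 3.342×10^-11 F.
I_d = C dV/dt = (3.342×10^-11)(1020) = 3.41×10^-8 A.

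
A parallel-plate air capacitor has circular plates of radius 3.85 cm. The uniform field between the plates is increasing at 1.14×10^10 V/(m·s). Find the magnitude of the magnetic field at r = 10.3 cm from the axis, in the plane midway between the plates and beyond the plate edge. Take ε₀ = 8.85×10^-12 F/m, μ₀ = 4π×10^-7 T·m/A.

Through the whole plate area (πR² = 4.657×10^-3 m²), I_d = ε₀ πR² dE/dt = 4.698×10^-4 A.
With r > R the enclosed displacement current is the full I_d; B = μ₀ I_d / (2πr) = 9.12×10^-10 T.

9.12×10^-10 T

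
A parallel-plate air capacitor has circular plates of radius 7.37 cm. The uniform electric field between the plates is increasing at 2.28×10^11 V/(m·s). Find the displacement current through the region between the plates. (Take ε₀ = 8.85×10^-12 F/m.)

0.0344 A

With a uniform field, Φ_E = EA, so I_d = ε₀ A dE/dt = 0.0344 A.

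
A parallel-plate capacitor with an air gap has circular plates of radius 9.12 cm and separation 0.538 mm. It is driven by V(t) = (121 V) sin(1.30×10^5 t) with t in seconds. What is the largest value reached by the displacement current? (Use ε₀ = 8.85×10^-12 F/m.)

6.76×10^-3 A

(dE/dt)_max = V₀ω/d = 2.924×10^10 V/(m·s); ω = 1.30×10^5 rad/s.
I_d,max = ε₀ A (dE/dt)_max = (8.85×10^-12)(0.02613)(2.924×10^10) = 6.76×10^-3 A.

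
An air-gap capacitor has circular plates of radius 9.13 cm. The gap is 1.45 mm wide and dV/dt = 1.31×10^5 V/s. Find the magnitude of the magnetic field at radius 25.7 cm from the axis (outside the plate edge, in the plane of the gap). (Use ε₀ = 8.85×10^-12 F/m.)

1.63×10^-11 T

I_d = C dV/dt with C = ε₀πR²/d = 1.598×10^-10 F, so I_d = (1.598×10^-10)(1.31×10^5) = 2.093×10^-5 A.
Outside the plates the loop encloses all of I_d, so B·2πr = μ₀ I_d and B = 1.63×10^-11 T.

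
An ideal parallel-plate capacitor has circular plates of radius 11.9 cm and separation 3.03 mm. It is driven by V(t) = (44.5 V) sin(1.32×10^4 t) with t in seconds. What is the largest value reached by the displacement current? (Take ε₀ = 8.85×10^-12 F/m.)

7.63×10^-5 A

(dE/dt)_max = V₀ω/d = 1.939×10^8 V/(m·s); ω = 1.32×10^4 rad/s.
I_d,max = ε₀ A (dE/dt)_max = (8.85×10^-12)(0.04449)(1.939×10^8) = 7.63×10^-5 A.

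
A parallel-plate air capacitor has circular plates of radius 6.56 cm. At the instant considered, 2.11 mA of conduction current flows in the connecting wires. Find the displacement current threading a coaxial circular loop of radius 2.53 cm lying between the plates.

No conduction current crosses the gap, so I_d there equals the 2.11×10^-3 A in the leads.
The field is uniform, so I_d,enc = I_d (r/R)² = (2.11×10^-3)(2.53/6.56)² = 3.14×10^-4 A.

3.14×10^-4 A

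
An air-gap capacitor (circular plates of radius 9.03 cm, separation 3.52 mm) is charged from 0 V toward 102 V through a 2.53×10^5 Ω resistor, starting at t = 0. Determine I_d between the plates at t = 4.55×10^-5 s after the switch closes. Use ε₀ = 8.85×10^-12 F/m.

C = ε₀A/d = (8.85×10^-12)(0.02562)/(3.52×10^-3) = 6.441×10^-11 F, so τ = RC = 1.630×10^-5 s.
The conduction current is I(t) = (V₀/R) e^(−t/τ), and the displacement current between the plates equals it.
t/τ = 2.791; I_d = (102/2.53×10^5) · e^(−2.791) = (4.032×10^-4)(0.06136) = 2.47×10^-5 A.

2.47×10^-5 A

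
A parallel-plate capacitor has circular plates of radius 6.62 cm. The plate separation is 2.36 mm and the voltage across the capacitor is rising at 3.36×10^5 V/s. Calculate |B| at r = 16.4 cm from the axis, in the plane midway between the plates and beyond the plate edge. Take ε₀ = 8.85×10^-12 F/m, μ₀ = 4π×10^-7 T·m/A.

dE/dt = (dV/dt)/d = 1.424×10^8 V/(m·s); I_d = ε₀(πR²)(dE/dt) = (8.85×10^-12)(0.01377)(1.424×10^8) = 1.735×10^-5 A.
For r ≥ R the full I_d is enclosed: B = μ₀ I_d/(2πr) = (4π×10^-7)(1.735×10^-5)/(2π·0.164) = 2.12×10^-11 T.

2.12×10^-11 T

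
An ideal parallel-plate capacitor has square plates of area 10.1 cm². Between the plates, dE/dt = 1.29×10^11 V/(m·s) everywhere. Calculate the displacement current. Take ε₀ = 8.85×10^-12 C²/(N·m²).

1.15×10^-3 A

I_d = ε₀ A (dE/dt) = (8.85×10^-12)(1.01×10^-3 m²)(1.29×10^11) = 1.15×10^-3 A.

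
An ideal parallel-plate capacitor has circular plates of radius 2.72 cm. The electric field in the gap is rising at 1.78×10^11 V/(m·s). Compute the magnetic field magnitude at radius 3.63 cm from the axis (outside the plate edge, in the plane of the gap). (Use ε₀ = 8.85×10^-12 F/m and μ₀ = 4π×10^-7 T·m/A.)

I_d = ε₀ dΦ_E/dt = ε₀ πR² (dE/dt) = (8.85×10^-12)(2.324×10^-3)(1.78×10^11) = 3.661×10^-3 A through the full plate area.
Outside the plates the loop encloses all of I_d, so B·2πr = μ₀ I_d and B = 2.02×10^-8 T.

2.02×10^-8 T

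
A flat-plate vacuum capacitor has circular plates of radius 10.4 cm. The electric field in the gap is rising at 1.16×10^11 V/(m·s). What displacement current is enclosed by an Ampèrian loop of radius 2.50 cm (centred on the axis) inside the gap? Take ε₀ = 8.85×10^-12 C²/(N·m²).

2.02×10^-3 A

Through the whole plate area (πR² = 0.03398 m²), I_d = ε₀ πR² dE/dt = 0.03488 A.
Since J_d is uniform, the enclosed fraction is (r/R)² = 0.05778, giving I_d,enc = 2.02×10^-3 A.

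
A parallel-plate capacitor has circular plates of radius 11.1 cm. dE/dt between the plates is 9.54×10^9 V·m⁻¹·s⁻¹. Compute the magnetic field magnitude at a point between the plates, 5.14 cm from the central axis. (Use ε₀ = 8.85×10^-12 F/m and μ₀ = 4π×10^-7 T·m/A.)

2.73×10^-9 T

Total displacement current: I_d = ε₀(πR²)(dE/dt) = (8.85×10^-12)(0.03871)(9.54×10^9) = 3.268×10^-3 A.
An Ampèrian loop of radius r encloses a fraction (r/R)² of I_d. Then B·2πr = μ₀ I_d (r/R)², giving B = μ₀ I_d r/(2πR²) = 2.73×10^-9 T.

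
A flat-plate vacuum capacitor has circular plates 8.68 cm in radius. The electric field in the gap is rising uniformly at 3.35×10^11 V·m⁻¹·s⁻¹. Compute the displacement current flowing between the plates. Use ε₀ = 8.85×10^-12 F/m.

0.0702 A

With a uniform field, Φ_E = EA, so I_d = ε₀ A dE/dt = 0.0702 A.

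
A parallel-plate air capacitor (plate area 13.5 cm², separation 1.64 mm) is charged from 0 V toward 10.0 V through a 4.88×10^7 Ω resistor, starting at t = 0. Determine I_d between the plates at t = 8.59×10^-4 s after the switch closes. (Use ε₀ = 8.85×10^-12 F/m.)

1.83×10^-8 A

C = ε₀A/d = (8.85×10^-12)(1.35×10^-3)/(1.64×10^-3) = 7.285×10^-12 F, so τ = RC = 3.555×10^-4 s.
The conduction current is I(t) = (V₀/R) e^(−t/τ), and the displacement current between the plates equals it.
t/τ = 2.416; I_d = (10.0/4.88×10^7) · e^(−2.416) = (2.049×10^-7)(0.08928) = 1.83×10^-8 A.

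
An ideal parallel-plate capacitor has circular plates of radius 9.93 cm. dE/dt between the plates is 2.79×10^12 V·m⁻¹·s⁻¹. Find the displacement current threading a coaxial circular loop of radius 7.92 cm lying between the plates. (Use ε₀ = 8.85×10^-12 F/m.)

Through the whole plate area (πR² = 0.03098 m²), I_d = ε₀ πR² dE/dt = 0.7649 A.
Since J_d is uniform, the enclosed fraction is (r/R)² = 0.6361, giving I_d,enc = 0.487 A.

0.487 A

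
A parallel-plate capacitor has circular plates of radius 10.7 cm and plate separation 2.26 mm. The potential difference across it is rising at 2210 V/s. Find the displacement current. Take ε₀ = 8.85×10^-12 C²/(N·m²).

C = ε₀A/d = (8.85×10^-12)(0.03597)/(2.26×10^-3) = 1.409×10^-10 F.
I_d = C dV/dt = (1.409×10^-10)(2210) = 3.11×10^-7 A.

3.11×10^-7 A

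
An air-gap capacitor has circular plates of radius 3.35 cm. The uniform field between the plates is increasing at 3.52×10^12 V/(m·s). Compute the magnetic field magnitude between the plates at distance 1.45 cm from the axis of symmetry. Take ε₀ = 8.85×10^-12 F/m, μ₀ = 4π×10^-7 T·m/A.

2.84×10^-7 T

I_d = ε₀ dΦ_E/dt = ε₀ πR² (dE/dt) = (8.85×10^-12)(3.526×10^-3)(3.52×10^12) = 0.1098 A through the full plate area.
∮B·dl = μ₀ I_d,enc with I_d,enc = I_d r²/R² = 0.02057 A; so B = μ₀ I_d,enc/(2πr) = 2.84×10^-7 T.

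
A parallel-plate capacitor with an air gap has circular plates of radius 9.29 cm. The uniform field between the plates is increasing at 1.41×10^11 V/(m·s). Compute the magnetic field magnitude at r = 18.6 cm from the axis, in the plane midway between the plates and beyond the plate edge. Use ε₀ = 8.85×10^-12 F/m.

3.64×10^-8 T

Through the whole plate area (πR² = 0.02711 m²), I_d = ε₀ πR² dE/dt = 0.03383 A.
For r ≥ R the full I_d is enclosed: B = μ₀ I_d/(2πr) = (4π×10^-7)(0.03383)/(2π·0.186) = 3.64×10^-8 T.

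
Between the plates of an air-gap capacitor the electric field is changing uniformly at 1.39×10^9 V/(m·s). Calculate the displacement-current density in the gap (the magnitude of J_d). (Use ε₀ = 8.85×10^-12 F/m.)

J_d = ε₀ dE/dt = (8.85×10^-12)(1.39×10^9) = 0.0123 A/m².

0.0123 A/m²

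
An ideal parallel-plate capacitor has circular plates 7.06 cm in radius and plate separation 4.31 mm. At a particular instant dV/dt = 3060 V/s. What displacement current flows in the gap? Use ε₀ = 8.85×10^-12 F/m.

E = V/d so dE/dt = (dV/dt)/d = 7.100×10^5 V/(m·s), and I_d = ε₀ A dE/dt = (8.85×10^-12)(0.01566)(7.100×10^5) = 9.84×10^-8 A.

9.84×10^-8 A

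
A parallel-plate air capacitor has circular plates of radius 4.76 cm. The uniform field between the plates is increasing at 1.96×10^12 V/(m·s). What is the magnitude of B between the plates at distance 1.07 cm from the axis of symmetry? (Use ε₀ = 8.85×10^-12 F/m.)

1.17×10^-7 T

Total displacement current: I_d = ε₀(πR²)(dE/dt) = (8.85×10^-12)(7.118×10^-3)(1.96×10^12) = 0.1235 A.
For r < R the Ampère–Maxwell law gives B(2πr) = μ₀ I_d (r²/R²), so B = μ₀ I_d r/(2πR²) = (4π×10^-7)(0.1235)(0.0107)/(2π·0.0476²) = 1.17×10^-7 T.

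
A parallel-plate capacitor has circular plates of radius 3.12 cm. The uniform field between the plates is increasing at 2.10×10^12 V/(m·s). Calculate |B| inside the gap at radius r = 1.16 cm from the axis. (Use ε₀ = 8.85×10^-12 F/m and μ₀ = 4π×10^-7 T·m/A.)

1.35×10^-7 T

Through the whole plate area (πR² = 3.058×10^-3 m²), I_d = ε₀ πR² dE/dt = 0.05683 A.
∮B·dl = μ₀ I_d,enc with I_d,enc = I_d r²/R² = 7.856×10^-3 A; so B = μ₀ I_d,enc/(2πr) = 1.35×10^-7 T.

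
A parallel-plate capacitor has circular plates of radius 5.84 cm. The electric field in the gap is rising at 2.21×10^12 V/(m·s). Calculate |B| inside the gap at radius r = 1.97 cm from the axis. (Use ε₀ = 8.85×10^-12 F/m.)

2.42×10^-7 T

I_d = ε₀ dΦ_E/dt = ε₀ πR² (dE/dt) = (8.85×10^-12)(0.01071)(2.21×10^12) = 0.2095 A through the full plate area.
An Ampèrian loop of radius r encloses a fraction (r/R)² of I_d. Then B·2πr = μ₀ I_d (r/R)², giving B = μ₀ I_d r/(2πR²) = 2.42×10^-7 T.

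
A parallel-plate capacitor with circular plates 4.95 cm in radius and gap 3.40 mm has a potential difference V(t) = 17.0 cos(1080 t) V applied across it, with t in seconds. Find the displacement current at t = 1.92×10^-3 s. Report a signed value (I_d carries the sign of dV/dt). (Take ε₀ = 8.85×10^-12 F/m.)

-3.22×10^-7 A

dE/dt = (V₀ω/d)·−sin(ωt) with ωt = 2.0736 rad: (17.0)(1080)(-0.8762)/(3.40×10^-3) = -4.731×10^6 V/(m·s).
I_d = ε₀ A dE/dt = (8.85×10^-12)(7.698×10^-3)(-4.731×10^6) = -3.22×10^-7 A.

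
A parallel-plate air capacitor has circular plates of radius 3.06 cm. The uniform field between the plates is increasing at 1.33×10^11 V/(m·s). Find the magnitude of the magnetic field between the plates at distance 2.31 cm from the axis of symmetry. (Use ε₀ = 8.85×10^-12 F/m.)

Through the whole plate area (πR² = 2.942×10^-3 m²), I_d = ε₀ πR² dE/dt = 3.463×10^-3 A.
∮B·dl = μ₀ I_d,enc with I_d,enc = I_d r²/R² = 1.973×10^-3 A; so B = μ₀ I_d,enc/(2πr) = 1.71×10^-8 T.

1.71×10^-8 T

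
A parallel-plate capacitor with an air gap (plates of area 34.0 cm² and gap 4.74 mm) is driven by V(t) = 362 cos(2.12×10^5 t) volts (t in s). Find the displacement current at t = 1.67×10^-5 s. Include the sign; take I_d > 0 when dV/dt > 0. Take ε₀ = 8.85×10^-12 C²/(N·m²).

1.89×10^-4 A

dE/dt = (V₀ω/d)·−sin(ωt) with ωt = 3.5404 rad: (362)(2.12×10^5)(0.3883)/(4.74×10^-3) = 6.287×10^9 V/(m·s).
I_d = ε₀ A dE/dt = (8.85×10^-12)(3.40×10^-3)(6.287×10^9) = 1.89×10^-4 A.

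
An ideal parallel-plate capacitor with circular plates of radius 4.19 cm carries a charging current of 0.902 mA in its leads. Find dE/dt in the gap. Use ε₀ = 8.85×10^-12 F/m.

Charge continuity gives I_d = I = 9.02×10^-4 A between the plates.
Inverting I_d = ε₀ A dE/dt gives dE/dt = 9.02×10^-4 / (8.85×10^-12 · 5.515×10^-3) = 1.85×10^10 V/(m·s).

1.85×10^10 V/(m·s)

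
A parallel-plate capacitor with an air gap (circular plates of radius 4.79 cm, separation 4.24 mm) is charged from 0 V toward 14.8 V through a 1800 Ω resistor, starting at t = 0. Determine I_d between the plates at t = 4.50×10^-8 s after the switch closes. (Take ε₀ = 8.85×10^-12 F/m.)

1.56×10^-3 A

C = ε₀A/d = (8.85×10^-12)(7.208×10^-3)/(4.24×10^-3) = 1.505×10^-11 F, so τ = RC = 2.709×10^-8 s.
The conduction current is I(t) = (V₀/R) e^(−t/τ), and the displacement current between the plates equals it.
t/τ = 1.661; I_d = (14.8/1800) · e^(−1.661) = (8.222×10^-3)(0.1899) = 1.56×10^-3 A.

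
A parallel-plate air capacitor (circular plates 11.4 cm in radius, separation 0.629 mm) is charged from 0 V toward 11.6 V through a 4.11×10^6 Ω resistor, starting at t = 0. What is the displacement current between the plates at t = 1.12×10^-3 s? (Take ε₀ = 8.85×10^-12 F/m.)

1.76×10^-6 A

C = ε₀A/d = (8.85×10^-12)(0.04083)/(6.29×10^-4) = 5.745×10^-10 F and τ = RC = 2.361×10^-3 s. I_d in the gap equals the RC charging current.
I_d(t) = (V₀/R) e^(−t/τ) = 2.822×10^-6 · e^(−0.4744) = 1.76×10^-6 A.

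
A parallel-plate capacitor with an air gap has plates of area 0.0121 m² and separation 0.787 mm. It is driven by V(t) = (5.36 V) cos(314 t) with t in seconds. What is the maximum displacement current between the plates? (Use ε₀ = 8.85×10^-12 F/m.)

2.29×10^-7 A

The displacement current equals the conduction current C dV/dt, which peaks at C V₀ ω.
With C = ε₀A/d = (8.85×10^-12)(0.0121)/(7.87×10^-4) = 1.361×10^-10 F and ω = 314 rad/s, I_d,max = (1.361×10^-10)(5.36)(314) = 2.29×10^-7 A.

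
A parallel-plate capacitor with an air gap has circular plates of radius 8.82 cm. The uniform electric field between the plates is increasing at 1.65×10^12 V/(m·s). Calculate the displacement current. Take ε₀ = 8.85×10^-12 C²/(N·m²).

0.357 A

With a uniform field, Φ_E = EA, so I_d = ε₀ A dE/dt = 0.357 A.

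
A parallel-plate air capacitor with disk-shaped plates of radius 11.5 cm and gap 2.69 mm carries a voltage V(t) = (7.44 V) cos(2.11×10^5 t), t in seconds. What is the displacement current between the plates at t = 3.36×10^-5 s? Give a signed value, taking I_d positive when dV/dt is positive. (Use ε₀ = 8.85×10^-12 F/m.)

-1.55×10^-4 A

dV/dt = (7.44)(2.11×10^5)·−sin(7.0896) = -1.133×10^6 V/s.
I_d = C dV/dt with C = ε₀A/d = (8.85×10^-12)(0.04155)/(2.69×10^-3) = 1.367×10^-10 F, so I_d = (1.367×10^-10)(-1.133×10^6) = -1.55×10^-4 A.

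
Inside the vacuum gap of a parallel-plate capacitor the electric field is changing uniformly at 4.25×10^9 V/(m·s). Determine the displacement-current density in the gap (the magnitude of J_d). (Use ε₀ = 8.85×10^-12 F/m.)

0.0376 A/m²

J_d = ε₀ dE/dt = (8.85×10^-12)(4.25×10^9) = 0.0376 A/m².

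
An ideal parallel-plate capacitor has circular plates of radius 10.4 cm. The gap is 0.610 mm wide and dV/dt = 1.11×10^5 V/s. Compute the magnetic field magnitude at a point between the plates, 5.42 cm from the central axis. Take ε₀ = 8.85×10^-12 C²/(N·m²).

I_d = C dV/dt with C = ε₀πR²/d = 4.930×10^-10 F, so I_d = (4.930×10^-10)(1.11×10^5) = 5.472×10^-5 A.
For r < R the Ampère–Maxwell law gives B(2πr) = μ₀ I_d (r²/R²), so B = μ₀ I_d r/(2πR²) = (4π×10^-7)(5.472×10^-5)(0.0542)/(2π·0.104²) = 5.48×10^-11 T.

5.48×10^-11 T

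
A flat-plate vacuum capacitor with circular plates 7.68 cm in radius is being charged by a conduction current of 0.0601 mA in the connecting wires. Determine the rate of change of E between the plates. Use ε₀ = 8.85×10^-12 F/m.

Charge continuity gives I_d = I = 6.01×10^-5 A between the plates.
Then dE/dt = I_d/(ε₀A) = 3.66×10^8 V/(m·s).

3.66×10^8 V/(m·s)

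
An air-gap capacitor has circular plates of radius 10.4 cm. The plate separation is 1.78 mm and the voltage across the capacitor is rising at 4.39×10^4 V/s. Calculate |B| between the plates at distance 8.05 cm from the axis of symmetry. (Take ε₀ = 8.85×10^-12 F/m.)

1.10×10^-11 T

I_d = C dV/dt with C = ε₀πR²/d = 1.689×10^-10 F, so I_d = (1.689×10^-10)(4.39×10^4) = 7.415×10^-6 A.
An Ampèrian loop of radius r encloses a fraction (r/R)² of I_d. Then B·2πr = μ₀ I_d (r/R)², giving B = μ₀ I_d r/(2πR²) = 1.10×10^-11 T.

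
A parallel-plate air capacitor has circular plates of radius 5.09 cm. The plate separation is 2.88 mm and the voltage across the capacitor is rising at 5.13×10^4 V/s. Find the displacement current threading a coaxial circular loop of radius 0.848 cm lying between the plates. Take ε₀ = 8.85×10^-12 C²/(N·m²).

3.56×10^-8 A

With E = V/d, dE/dt = 1.781×10^7 V/(m·s) and πR² = 8.139×10^-3 m², giving I_d = ε₀ πR² dE/dt = 1.283×10^-6 A.
The field is uniform, so I_d,enc = I_d (r/R)² = (1.283×10^-6)(0.848/5.09)² = 3.56×10^-8 A.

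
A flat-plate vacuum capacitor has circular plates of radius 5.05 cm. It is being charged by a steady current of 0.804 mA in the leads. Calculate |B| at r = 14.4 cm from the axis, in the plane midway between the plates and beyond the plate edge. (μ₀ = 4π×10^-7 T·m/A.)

1.12×10^-9 T

By continuity the displacement current in the gap matches the conduction current: I_d = 8.04×10^-4 A.
For r ≥ R the full I_d is enclosed: B = μ₀ I_d/(2πr) = (4π×10^-7)(8.04×10^-4)/(2π·0.144) = 1.12×10^-9 T.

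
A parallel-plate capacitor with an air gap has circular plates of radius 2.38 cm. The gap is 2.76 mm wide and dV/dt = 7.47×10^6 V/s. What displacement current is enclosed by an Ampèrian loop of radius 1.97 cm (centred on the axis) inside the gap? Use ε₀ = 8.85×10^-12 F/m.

2.92×10^-5 A

With E = V/d, dE/dt = 2.707×10^9 V/(m·s) and πR² = 1.780×10^-3 m², giving I_d = ε₀ πR² dE/dt = 4.264×10^-5 A.
Since J_d is uniform, the enclosed fraction is (r/R)² = 0.6851, giving I_d,enc = 2.92×10^-5 A.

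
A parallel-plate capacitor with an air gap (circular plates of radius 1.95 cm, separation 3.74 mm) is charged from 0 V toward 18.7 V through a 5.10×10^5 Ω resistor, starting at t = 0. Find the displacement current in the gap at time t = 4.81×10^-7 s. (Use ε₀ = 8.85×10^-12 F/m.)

C = ε₀A/d = (8.85×10^-12)(1.195×10^-3)/(3.74×10^-3) = 2.828×10^-12 F and τ = RC = 1.442×10^-6 s. I_d in the gap equals the RC charging current.
I_d(t) = (V₀/R) e^(−t/τ) = 3.667×10^-5 · e^(−0.3336) = 2.63×10^-5 A.

2.63×10^-5 A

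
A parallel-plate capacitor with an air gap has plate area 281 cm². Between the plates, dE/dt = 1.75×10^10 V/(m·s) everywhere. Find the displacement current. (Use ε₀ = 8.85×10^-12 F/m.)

With a uniform field, Φ_E = EA, so I_d = ε₀ A dE/dt = 4.35×10^-3 A.

4.35×10^-3 A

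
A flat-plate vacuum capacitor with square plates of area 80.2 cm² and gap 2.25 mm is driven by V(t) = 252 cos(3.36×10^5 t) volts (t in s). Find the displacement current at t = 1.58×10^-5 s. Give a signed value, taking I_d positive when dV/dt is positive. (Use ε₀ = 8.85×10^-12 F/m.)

2.21×10^-3 A

C = ε₀A/d = (8.85×10^-12)(8.02×10^-3)/(2.25×10^-3) = 3.155×10^-11 F. dV/dt = V₀ω·−sin(ωt); at ωt = 5.3088 rad this factor is 0.8274.
I_d = C dV/dt = (3.155×10^-11)(252)(3.36×10^5)(0.8274) = 2.21×10^-3 A.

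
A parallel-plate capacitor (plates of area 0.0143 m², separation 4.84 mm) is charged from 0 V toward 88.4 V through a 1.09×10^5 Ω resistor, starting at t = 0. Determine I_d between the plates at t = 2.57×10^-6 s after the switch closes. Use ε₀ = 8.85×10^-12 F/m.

3.29×10^-4 A

C = ε₀A/d = (8.85×10^-12)(0.0143)/(4.84×10^-3) = 2.615×10^-11 F and τ = RC = 2.850×10^-6 s. I_d in the gap equals the RC charging current.
I_d(t) = (V₀/R) e^(−t/τ) = 8.110×10^-4 · e^(−0.9018) = 3.29×10^-4 A.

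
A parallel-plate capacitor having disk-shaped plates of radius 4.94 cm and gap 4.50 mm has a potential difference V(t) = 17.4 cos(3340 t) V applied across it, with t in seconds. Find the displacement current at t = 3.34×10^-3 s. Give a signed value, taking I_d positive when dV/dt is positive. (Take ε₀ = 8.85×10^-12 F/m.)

dV/dt = (17.4)(3340)·−sin(11.1556) = 5.737×10^4 V/s.
I_d = C dV/dt with C = ε₀A/d = (8.85×10^-12)(7.667×10^-3)/(4.50×10^-3) = 1.508×10^-11 F, so I_d = (1.508×10^-11)(5.737×10^4) = 8.65×10^-7 A.

8.65×10^-7 A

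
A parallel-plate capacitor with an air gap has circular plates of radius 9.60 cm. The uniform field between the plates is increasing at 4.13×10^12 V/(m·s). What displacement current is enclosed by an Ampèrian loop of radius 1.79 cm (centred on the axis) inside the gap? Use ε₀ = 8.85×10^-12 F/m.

0.0368 A

Through the whole plate area (πR² = 0.02895 m²), I_d = ε₀ πR² dE/dt = 1.058 A.
The field is uniform, so I_d,enc = I_d (r/R)² = (1.058)(1.79/9.60)² = 0.0368 A.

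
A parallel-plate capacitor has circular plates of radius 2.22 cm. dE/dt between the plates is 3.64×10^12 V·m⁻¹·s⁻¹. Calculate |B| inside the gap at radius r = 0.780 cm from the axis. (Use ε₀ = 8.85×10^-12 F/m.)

1.58×10^-7 T

Total displacement current: I_d = ε₀(πR²)(dE/dt) = (8.85×10^-12)(1.548×10^-3)(3.64×10^12) = 0.04987 A.
An Ampèrian loop of radius r encloses a fraction (r/R)² of I_d. Then B·2πr = μ₀ I_d (r/R)², giving B = μ₀ I_d r/(2πR²) = 1.58×10^-7 T.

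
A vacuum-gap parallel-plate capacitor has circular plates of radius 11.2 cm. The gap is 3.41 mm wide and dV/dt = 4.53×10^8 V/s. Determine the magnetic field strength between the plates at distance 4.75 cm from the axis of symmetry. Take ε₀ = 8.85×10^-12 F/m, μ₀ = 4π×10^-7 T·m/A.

3.51×10^-8 T

I_d = C dV/dt with C = ε₀πR²/d = 1.023×10^-10 F, so I_d = (1.023×10^-10)(4.53×10^8) = 0.04634 A.
An Ampèrian loop of radius r encloses a fraction (r/R)² of I_d. Then B·2πr = μ₀ I_d (r/R)², giving B = μ₀ I_d r/(2πR²) = 3.51×10^-8 T.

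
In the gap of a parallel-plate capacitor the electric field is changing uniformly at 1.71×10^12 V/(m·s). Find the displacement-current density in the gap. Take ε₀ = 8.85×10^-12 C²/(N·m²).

15.1 A/m²

J_d = ε₀ ∂E/∂t, so J_d = 15.1 A/m².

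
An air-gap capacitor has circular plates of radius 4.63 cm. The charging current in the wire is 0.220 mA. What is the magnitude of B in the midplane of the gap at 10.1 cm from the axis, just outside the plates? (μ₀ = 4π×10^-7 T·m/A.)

4.36×10^-10 T

Between the plates the displacement current equals the wire current: I_d = 0.220 mA = 2.20×10^-4 A.
With r > R the enclosed displacement current is the full I_d; B = μ₀ I_d / (2πr) = 4.36×10^-10 T.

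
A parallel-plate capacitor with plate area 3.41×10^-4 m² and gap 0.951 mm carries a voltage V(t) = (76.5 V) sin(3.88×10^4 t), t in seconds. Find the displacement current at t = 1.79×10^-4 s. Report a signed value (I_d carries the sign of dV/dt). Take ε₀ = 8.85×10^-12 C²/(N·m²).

7.43×10^-6 A

dE/dt = (V₀ω/d)·cos(ωt) with ωt = 6.9452 rad: (76.5)(3.88×10^4)(0.7888)/(9.51×10^-4) = 2.462×10^9 V/(m·s).
I_d = ε₀ A dE/dt = (8.85×10^-12)(3.41×10^-4)(2.462×10^9) = 7.43×10^-6 A.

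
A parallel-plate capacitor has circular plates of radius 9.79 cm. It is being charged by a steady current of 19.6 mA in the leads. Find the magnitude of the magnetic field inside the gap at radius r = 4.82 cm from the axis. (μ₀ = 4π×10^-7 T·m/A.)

1.97×10^-8 T

By continuity the displacement current in the gap matches the conduction current: I_d = 0.0196 A.
∮B·dl = μ₀ I_d,enc with I_d,enc = I_d r²/R² = 4.751×10^-3 A; so B = μ₀ I_d,enc/(2πr) = 1.97×10^-8 T.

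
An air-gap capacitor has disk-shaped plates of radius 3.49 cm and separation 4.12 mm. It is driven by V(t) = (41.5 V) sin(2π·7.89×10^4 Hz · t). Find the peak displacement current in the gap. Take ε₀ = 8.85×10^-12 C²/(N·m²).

1.69×10^-4 A

(dE/dt)_max = V₀ω/d = 4.993×10^9 V/(m·s); ω = 2πf = 4.957×10^5 rad/s.
I_d,max = ε₀ A (dE/dt)_max = (8.85×10^-12)(3.826×10^-3)(4.993×10^9) = 1.69×10^-4 A.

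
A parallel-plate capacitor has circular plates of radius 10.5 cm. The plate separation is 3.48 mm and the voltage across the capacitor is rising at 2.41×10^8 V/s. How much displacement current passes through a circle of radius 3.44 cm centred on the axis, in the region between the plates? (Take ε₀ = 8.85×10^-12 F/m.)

With E = V/d, dE/dt = 6.925×10^10 V/(m·s) and πR² = 0.03464 m², giving I_d = ε₀ πR² dE/dt = 0.02123 A.
The field is uniform, so I_d,enc = I_d (r/R)² = (0.02123)(3.44/10.5)² = 2.28×10^-3 A.

2.28×10^-3 A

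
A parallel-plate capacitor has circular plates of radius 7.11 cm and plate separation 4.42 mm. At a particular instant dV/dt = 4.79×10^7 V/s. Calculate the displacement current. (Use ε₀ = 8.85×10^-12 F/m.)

1.52×10^-3 A

The displacement current equals the charging current C dV/dt. With C = ε₀A/d = (8.85×10^-12)(0.01588)/(4.42×10^-3) = 3.180×10^-11 F, I_d = (3.180×10^-11)(4.79×10^7) = 1.52×10^-3 A.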